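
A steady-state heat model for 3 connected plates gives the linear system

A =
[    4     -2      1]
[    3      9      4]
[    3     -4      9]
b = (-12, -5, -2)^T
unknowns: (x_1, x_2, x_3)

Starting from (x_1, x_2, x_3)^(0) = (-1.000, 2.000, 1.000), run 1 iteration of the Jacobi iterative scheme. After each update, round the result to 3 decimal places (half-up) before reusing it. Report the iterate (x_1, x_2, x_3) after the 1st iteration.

(-2.250, -0.667, 1.000)

Iteration 1:
  x_1 = (-12 - (-2)·2.000 - (1)·1.000) / (4) = -2.250
  x_2 = (-5 - (3)·-1.000 - (4)·1.000) / (9) = -0.667
  x_3 = (-2 - (3)·-1.000 - (-4)·2.000) / (9) = 1.000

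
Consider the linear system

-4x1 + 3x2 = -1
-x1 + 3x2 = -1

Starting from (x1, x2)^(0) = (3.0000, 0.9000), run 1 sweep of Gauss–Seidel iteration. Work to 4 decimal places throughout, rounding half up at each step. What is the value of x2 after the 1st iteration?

Iteration 1:
  x1 = (-1 - (3)·0.9000) / (-4) = 0.9250
  x2 = (-1 - (-1)·0.9250) / (3) = -0.0250

-0.0250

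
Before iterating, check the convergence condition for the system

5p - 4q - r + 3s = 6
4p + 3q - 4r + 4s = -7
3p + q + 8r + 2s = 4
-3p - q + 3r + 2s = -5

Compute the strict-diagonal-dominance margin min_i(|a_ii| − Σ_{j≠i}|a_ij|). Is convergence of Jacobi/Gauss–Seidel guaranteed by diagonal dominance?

-9

row 1: |5| − (4+1+3) = -3
row 2: |3| − (4+4+4) = -9
row 3: |8| − (3+1+2) = 2
row 4: |2| − (3+1+3) = -5
minimum over rows = -9 → not strictly diagonally dominant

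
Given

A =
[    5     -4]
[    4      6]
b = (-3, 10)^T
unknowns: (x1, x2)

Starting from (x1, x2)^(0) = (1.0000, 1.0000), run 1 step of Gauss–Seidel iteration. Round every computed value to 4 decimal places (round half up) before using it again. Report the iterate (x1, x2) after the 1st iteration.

Iteration 1:
  x1 = (-3 - (-4)·1.0000) / (5) = 0.2000
  x2 = (10 - (4)·0.2000) / (6) = 1.5333

(0.2000, 1.5333)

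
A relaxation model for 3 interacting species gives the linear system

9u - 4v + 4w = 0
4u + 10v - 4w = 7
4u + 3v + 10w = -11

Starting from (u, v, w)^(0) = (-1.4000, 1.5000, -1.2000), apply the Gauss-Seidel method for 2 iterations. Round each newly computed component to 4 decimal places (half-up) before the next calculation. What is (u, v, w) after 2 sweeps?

(0.5520, -0.1216, -1.2843)

Iteration 1:
  u = (0 - (-4)·1.5000 - (4)·-1.2000) / (9) = 1.2000
  v = (7 - (4)·1.2000 - (-4)·-1.2000) / (10) = -0.2600
  w = (-11 - (4)·1.2000 - (3)·-0.2600) / (10) = -1.5020
Iteration 2:
  u = (0 - (-4)·-0.2600 - (4)·-1.5020) / (9) = 0.5520
  v = (7 - (4)·0.5520 - (-4)·-1.5020) / (10) = -0.1216
  w = (-11 - (4)·0.5520 - (3)·-0.1216) / (10) = -1.2843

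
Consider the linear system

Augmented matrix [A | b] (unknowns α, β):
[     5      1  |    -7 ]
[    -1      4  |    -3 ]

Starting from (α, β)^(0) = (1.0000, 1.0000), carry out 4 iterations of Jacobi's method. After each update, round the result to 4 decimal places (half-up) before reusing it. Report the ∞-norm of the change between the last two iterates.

0.0325

Iteration 1:
  α = (-7 - (1)·1.0000) / (5) = -1.6000
  β = (-3 - (-1)·1.0000) / (4) = -0.5000
Iteration 2:
  α = (-7 - (1)·-0.5000) / (5) = -1.3000
  β = (-3 - (-1)·-1.6000) / (4) = -1.1500
Iteration 3:
  α = (-7 - (1)·-1.1500) / (5) = -1.1700
  β = (-3 - (-1)·-1.3000) / (4) = -1.0750
Iteration 4:
  α = (-7 - (1)·-1.0750) / (5) = -1.1850
  β = (-3 - (-1)·-1.1700) / (4) = -1.0425
Change: (-0.0150, 0.0325) → max |·| = 0.0325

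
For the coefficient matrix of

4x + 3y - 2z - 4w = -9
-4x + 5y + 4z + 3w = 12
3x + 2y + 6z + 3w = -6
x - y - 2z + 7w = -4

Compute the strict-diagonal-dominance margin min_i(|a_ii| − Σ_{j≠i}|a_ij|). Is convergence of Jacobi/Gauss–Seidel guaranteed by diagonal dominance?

-6

row 1: |4| − (3+2+4) = -5
row 2: |5| − (4+4+3) = -6
row 3: |6| − (3+2+3) = -2
row 4: |7| − (1+1+2) = 3
minimum over rows = -6 → not strictly diagonally dominant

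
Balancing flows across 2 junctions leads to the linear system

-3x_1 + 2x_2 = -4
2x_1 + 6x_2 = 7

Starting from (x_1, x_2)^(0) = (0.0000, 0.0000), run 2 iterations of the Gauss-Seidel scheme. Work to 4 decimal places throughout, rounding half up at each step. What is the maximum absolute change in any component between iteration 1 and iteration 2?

Iteration 1:
  x_1 = (-4 - (2)·0.0000) / (-3) = 1.3333
  x_2 = (7 - (2)·1.3333) / (6) = 0.7222
Iteration 2:
  x_1 = (-4 - (2)·0.7222) / (-3) = 1.8148
  x_2 = (7 - (2)·1.8148) / (6) = 0.5617
Change: (0.4815, -0.1605) → max |·| = 0.4815

0.4815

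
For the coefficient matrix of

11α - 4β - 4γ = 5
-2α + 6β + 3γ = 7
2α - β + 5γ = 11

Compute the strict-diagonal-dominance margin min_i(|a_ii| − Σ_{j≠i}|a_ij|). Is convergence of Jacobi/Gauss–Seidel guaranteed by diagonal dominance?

1

row 1: |11| − (4+4) = 3
row 2: |6| − (2+3) = 1
row 3: |5| − (2+1) = 2
minimum over rows = 1 → strictly diagonally dominant (convergence guaranteed)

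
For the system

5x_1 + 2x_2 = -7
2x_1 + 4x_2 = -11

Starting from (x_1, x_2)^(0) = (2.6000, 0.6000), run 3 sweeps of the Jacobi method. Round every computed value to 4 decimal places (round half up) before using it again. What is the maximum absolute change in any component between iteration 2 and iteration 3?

Iteration 1:
  x_1 = (-7 - (2)·0.6000) / (5) = -1.6400
  x_2 = (-11 - (2)·2.6000) / (4) = -4.0500
Iteration 2:
  x_1 = (-7 - (2)·-4.0500) / (5) = 0.2200
  x_2 = (-11 - (2)·-1.6400) / (4) = -1.9300
Iteration 3:
  x_1 = (-7 - (2)·-1.9300) / (5) = -0.6280
  x_2 = (-11 - (2)·0.2200) / (4) = -2.8600
Change: (-0.8480, -0.9300) → max |·| = 0.9300

0.9300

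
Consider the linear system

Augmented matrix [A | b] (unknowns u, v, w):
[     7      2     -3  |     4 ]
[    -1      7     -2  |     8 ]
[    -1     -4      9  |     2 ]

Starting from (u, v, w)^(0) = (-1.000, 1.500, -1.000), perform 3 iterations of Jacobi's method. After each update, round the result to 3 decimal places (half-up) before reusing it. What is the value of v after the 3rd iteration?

1.388

Iteration 1:
  u = (4 - (2)·1.500 - (-3)·-1.000) / (7) = -0.286
  v = (8 - (-1)·-1.000 - (-2)·-1.000) / (7) = 0.714
  w = (2 - (-1)·-1.000 - (-4)·1.500) / (9) = 0.778
Iteration 2:
  u = (4 - (2)·0.714 - (-3)·0.778) / (7) = 0.701
  v = (8 - (-1)·-0.286 - (-2)·0.778) / (7) = 1.324
  w = (2 - (-1)·-0.286 - (-4)·0.714) / (9) = 0.508
Iteration 3:
  u = (4 - (2)·1.324 - (-3)·0.508) / (7) = 0.411
  v = (8 - (-1)·0.701 - (-2)·0.508) / (7) = 1.388
  w = (2 - (-1)·0.701 - (-4)·1.324) / (9) = 0.889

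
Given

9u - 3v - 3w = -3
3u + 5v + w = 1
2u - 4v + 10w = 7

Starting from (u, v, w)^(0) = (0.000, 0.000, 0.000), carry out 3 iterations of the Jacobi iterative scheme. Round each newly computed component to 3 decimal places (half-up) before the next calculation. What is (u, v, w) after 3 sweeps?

(0.036, 0.050, 0.811)

Iteration 1:
  u = (-3 - (-3)·0.000 - (-3)·0.000) / (9) = -0.333
  v = (1 - (3)·0.000 - (1)·0.000) / (5) = 0.200
  w = (7 - (2)·0.000 - (-4)·0.000) / (10) = 0.700
Iteration 2:
  u = (-3 - (-3)·0.200 - (-3)·0.700) / (9) = -0.033
  v = (1 - (3)·-0.333 - (1)·0.700) / (5) = 0.260
  w = (7 - (2)·-0.333 - (-4)·0.200) / (10) = 0.847
Iteration 3:
  u = (-3 - (-3)·0.260 - (-3)·0.847) / (9) = 0.036
  v = (1 - (3)·-0.033 - (1)·0.847) / (5) = 0.050
  w = (7 - (2)·-0.033 - (-4)·0.260) / (10) = 0.811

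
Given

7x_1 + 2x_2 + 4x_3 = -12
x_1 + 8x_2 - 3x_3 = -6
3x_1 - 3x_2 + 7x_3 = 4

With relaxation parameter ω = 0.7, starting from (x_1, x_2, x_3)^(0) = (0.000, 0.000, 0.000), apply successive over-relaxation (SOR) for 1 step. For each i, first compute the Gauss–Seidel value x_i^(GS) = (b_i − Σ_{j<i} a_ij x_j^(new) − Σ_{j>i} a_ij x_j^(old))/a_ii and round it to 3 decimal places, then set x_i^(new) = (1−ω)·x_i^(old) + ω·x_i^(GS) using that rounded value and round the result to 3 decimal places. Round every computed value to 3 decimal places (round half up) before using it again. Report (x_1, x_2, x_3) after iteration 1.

(-1.200, -0.420, 0.634)

Iteration 1:
  x_1: GS value = (-12 - (2)·0.000 - (4)·0.000) / (7) = -1.714;  x_1 ← (1−ω)·0.000 + ω·-1.714 = -1.200
  x_2: GS value = (-6 - (1)·-1.200 - (-3)·0.000) / (8) = -0.600;  x_2 ← (1−ω)·0.000 + ω·-0.600 = -0.420
  x_3: GS value = (4 - (3)·-1.200 - (-3)·-0.420) / (7) = 0.906;  x_3 ← (1−ω)·0.000 + ω·0.906 = 0.634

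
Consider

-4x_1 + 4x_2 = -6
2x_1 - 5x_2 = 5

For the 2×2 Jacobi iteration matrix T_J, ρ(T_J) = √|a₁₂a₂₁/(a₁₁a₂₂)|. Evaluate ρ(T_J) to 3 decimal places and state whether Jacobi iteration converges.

a₁₂a₂₁/(a₁₁a₂₂) = (4)·(2) / ((-4)·(-5)) = 0.400000
ρ = √|0.400000| = √0.400000 = 0.632
ρ < 1, so Jacobi converges

0.632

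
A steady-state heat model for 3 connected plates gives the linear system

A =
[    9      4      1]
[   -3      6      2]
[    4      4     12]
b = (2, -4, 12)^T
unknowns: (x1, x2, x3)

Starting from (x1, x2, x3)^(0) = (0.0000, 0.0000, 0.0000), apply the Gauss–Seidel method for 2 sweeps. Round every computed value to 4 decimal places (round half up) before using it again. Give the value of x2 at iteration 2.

-0.8642

Iteration 1:
  x1 = (2 - (4)·0.0000 - (1)·0.0000) / (9) = 0.2222
  x2 = (-4 - (-3)·0.2222 - (2)·0.0000) / (6) = -0.5556
  x3 = (12 - (4)·0.2222 - (4)·-0.5556) / (12) = 1.1111
Iteration 2:
  x1 = (2 - (4)·-0.5556 - (1)·1.1111) / (9) = 0.3457
  x2 = (-4 - (-3)·0.3457 - (2)·1.1111) / (6) = -0.8642
  x3 = (12 - (4)·0.3457 - (4)·-0.8642) / (12) = 1.1728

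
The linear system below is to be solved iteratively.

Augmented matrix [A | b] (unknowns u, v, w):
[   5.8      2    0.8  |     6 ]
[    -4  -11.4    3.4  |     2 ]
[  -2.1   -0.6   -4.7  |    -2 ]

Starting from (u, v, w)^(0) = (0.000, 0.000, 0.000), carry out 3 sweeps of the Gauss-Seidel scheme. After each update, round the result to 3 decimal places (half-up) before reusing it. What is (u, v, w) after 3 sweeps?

(1.245, -0.625, -0.051)

Iteration 1:
  u = (6 - (2)·0.000 - (0.8)·0.000) / (5.8) = 1.034
  v = (2 - (-4)·1.034 - (3.4)·0.000) / (-11.4) = -0.538
  w = (-2 - (-2.1)·1.034 - (-0.6)·-0.538) / (-4.7) = 0.032
Iteration 2:
  u = (6 - (2)·-0.538 - (0.8)·0.032) / (5.8) = 1.216
  v = (2 - (-4)·1.216 - (3.4)·0.032) / (-11.4) = -0.593
  w = (-2 - (-2.1)·1.216 - (-0.6)·-0.593) / (-4.7) = -0.042
Iteration 3:
  u = (6 - (2)·-0.593 - (0.8)·-0.042) / (5.8) = 1.245
  v = (2 - (-4)·1.245 - (3.4)·-0.042) / (-11.4) = -0.625
  w = (-2 - (-2.1)·1.245 - (-0.6)·-0.625) / (-4.7) = -0.051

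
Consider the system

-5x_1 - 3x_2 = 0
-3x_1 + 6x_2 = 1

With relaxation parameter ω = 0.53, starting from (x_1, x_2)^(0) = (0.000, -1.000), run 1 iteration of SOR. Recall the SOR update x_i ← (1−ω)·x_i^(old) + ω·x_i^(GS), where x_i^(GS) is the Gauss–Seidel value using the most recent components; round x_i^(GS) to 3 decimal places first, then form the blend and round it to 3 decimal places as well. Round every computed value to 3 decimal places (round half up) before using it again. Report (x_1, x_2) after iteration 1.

(0.318, -0.297)

Iteration 1:
  x_1: GS value = (0 - (-3)·-1.000) / (-5) = 0.600;  x_1 ← (1−ω)·0.000 + ω·0.600 = 0.318
  x_2: GS value = (1 - (-3)·0.318) / (6) = 0.326;  x_2 ← (1−ω)·-1.000 + ω·0.326 = -0.297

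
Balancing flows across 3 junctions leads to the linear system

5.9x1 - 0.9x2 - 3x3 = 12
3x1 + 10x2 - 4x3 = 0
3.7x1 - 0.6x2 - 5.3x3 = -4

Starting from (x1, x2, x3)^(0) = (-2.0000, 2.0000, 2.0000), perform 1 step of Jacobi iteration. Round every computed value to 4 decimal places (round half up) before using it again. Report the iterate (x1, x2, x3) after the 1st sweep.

Iteration 1:
  x1 = (12 - (-0.9)·2.0000 - (-3)·2.0000) / (5.9) = 3.3559
  x2 = (0 - (3)·-2.0000 - (-4)·2.0000) / (10) = 1.4000
  x3 = (-4 - (3.7)·-2.0000 - (-0.6)·2.0000) / (-5.3) = -0.8679

(3.3559, 1.4000, -0.8679)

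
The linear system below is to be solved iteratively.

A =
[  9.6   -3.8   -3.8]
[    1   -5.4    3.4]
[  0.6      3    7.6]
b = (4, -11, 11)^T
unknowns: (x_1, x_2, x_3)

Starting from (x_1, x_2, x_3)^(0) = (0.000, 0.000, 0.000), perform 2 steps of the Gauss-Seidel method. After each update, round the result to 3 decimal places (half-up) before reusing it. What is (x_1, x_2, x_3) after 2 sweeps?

(1.483, 2.677, 0.274)

Iteration 1:
  x_1 = (4 - (-3.8)·0.000 - (-3.8)·0.000) / (9.6) = 0.417
  x_2 = (-11 - (1)·0.417 - (3.4)·0.000) / (-5.4) = 2.114
  x_3 = (11 - (0.6)·0.417 - (3)·2.114) / (7.6) = 0.580
Iteration 2:
  x_1 = (4 - (-3.8)·2.114 - (-3.8)·0.580) / (9.6) = 1.483
  x_2 = (-11 - (1)·1.483 - (3.4)·0.580) / (-5.4) = 2.677
  x_3 = (11 - (0.6)·1.483 - (3)·2.677) / (7.6) = 0.274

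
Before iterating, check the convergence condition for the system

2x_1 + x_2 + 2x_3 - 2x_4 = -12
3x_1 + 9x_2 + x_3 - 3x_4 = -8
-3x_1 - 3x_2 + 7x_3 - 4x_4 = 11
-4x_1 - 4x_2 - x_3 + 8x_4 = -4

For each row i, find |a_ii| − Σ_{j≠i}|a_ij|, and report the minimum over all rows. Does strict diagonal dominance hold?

row 1: |2| − (1+2+2) = -3
row 2: |9| − (3+1+3) = 2
row 3: |7| − (3+3+4) = -3
row 4: |8| − (4+4+1) = -1
minimum over rows = -3 → not strictly diagonally dominant

-3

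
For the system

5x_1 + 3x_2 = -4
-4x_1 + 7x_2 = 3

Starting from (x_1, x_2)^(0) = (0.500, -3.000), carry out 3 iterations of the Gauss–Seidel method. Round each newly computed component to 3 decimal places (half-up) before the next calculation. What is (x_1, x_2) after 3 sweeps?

Iteration 1:
  x_1 = (-4 - (3)·-3.000) / (5) = 1.000
  x_2 = (3 - (-4)·1.000) / (7) = 1.000
Iteration 2:
  x_1 = (-4 - (3)·1.000) / (5) = -1.400
  x_2 = (3 - (-4)·-1.400) / (7) = -0.371
Iteration 3:
  x_1 = (-4 - (3)·-0.371) / (5) = -0.577
  x_2 = (3 - (-4)·-0.577) / (7) = 0.099

(-0.577, 0.099)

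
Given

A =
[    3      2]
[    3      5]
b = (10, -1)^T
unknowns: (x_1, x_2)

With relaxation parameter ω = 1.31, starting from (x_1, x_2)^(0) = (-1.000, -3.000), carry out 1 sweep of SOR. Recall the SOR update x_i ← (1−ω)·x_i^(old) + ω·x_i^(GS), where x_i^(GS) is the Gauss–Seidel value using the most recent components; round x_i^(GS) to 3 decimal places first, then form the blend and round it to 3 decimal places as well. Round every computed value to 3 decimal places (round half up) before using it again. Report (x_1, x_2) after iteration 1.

Iteration 1:
  x_1: GS value = (10 - (2)·-3.000) / (3) = 5.333;  x_1 ← (1−ω)·-1.000 + ω·5.333 = 7.296
  x_2: GS value = (-1 - (3)·7.296) / (5) = -4.578;  x_2 ← (1−ω)·-3.000 + ω·-4.578 = -5.067

(7.296, -5.067)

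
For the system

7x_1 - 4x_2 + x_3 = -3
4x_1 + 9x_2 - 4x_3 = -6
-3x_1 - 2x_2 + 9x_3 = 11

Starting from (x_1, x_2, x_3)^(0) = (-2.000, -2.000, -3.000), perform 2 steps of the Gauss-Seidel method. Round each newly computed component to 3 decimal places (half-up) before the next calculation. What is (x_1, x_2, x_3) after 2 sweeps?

(-1.354, 0.162, 0.807)

Iteration 1:
  x_1 = (-3 - (-4)·-2.000 - (1)·-3.000) / (7) = -1.143
  x_2 = (-6 - (4)·-1.143 - (-4)·-3.000) / (9) = -1.492
  x_3 = (11 - (-3)·-1.143 - (-2)·-1.492) / (9) = 0.510
Iteration 2:
  x_1 = (-3 - (-4)·-1.492 - (1)·0.510) / (7) = -1.354
  x_2 = (-6 - (4)·-1.354 - (-4)·0.510) / (9) = 0.162
  x_3 = (11 - (-3)·-1.354 - (-2)·0.162) / (9) = 0.807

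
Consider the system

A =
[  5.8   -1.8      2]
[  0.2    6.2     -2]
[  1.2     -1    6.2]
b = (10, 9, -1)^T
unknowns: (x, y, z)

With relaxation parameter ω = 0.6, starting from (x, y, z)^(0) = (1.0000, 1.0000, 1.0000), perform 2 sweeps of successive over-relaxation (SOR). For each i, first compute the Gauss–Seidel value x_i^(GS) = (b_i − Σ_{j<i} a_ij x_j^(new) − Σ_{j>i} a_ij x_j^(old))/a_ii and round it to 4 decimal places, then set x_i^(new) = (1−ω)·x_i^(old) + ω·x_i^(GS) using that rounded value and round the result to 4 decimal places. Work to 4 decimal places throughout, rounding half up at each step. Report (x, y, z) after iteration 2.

(1.8101, 1.4646, -0.0540)

Iteration 1:
  x: GS value = (10 - (-1.8)·1.0000 - (2)·1.0000) / (5.8) = 1.6897;  x ← (1−ω)·1.0000 + ω·1.6897 = 1.4138
  y: GS value = (9 - (0.2)·1.4138 - (-2)·1.0000) / (6.2) = 1.7286;  y ← (1−ω)·1.0000 + ω·1.7286 = 1.4372
  z: GS value = (-1 - (1.2)·1.4138 - (-1)·1.4372) / (6.2) = -0.2031;  z ← (1−ω)·1.0000 + ω·-0.2031 = 0.2781
Iteration 2:
  x: GS value = (10 - (-1.8)·1.4372 - (2)·0.2781) / (5.8) = 2.0743;  x ← (1−ω)·1.4138 + ω·2.0743 = 1.8101
  y: GS value = (9 - (0.2)·1.8101 - (-2)·0.2781) / (6.2) = 1.4829;  y ← (1−ω)·1.4372 + ω·1.4829 = 1.4646
  z: GS value = (-1 - (1.2)·1.8101 - (-1)·1.4646) / (6.2) = -0.2754;  z ← (1−ω)·0.2781 + ω·-0.2754 = -0.0540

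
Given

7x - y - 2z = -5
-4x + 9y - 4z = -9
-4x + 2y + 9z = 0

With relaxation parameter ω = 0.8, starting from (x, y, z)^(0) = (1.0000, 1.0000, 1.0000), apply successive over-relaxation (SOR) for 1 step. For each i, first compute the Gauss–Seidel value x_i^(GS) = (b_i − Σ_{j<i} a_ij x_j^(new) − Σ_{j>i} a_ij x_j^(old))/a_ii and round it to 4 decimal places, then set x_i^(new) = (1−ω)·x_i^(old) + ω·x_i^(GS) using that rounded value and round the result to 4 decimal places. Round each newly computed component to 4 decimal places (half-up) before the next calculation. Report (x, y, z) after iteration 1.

Iteration 1:
  x: GS value = (-5 - (-1)·1.0000 - (-2)·1.0000) / (7) = -0.2857;  x ← (1−ω)·1.0000 + ω·-0.2857 = -0.0286
  y: GS value = (-9 - (-4)·-0.0286 - (-4)·1.0000) / (9) = -0.5683;  y ← (1−ω)·1.0000 + ω·-0.5683 = -0.2546
  z: GS value = (0 - (-4)·-0.0286 - (2)·-0.2546) / (9) = 0.0439;  z ← (1−ω)·1.0000 + ω·0.0439 = 0.2351

(-0.0286, -0.2546, 0.2351)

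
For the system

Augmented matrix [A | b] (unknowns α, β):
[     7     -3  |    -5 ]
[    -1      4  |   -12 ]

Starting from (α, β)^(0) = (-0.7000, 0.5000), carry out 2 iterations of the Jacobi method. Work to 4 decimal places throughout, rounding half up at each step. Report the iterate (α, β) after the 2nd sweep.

(-2.0750, -3.1250)

Iteration 1:
  α = (-5 - (-3)·0.5000) / (7) = -0.5000
  β = (-12 - (-1)·-0.7000) / (4) = -3.1750
Iteration 2:
  α = (-5 - (-3)·-3.1750) / (7) = -2.0750
  β = (-12 - (-1)·-0.5000) / (4) = -3.1250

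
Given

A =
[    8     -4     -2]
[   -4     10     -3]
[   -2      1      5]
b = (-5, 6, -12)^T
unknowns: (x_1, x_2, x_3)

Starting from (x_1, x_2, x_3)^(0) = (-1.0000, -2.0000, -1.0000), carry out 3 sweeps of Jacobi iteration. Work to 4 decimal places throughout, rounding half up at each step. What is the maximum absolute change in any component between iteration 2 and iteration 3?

Iteration 1:
  x_1 = (-5 - (-4)·-2.0000 - (-2)·-1.0000) / (8) = -1.8750
  x_2 = (6 - (-4)·-1.0000 - (-3)·-1.0000) / (10) = -0.1000
  x_3 = (-12 - (-2)·-1.0000 - (1)·-2.0000) / (5) = -2.4000
Iteration 2:
  x_1 = (-5 - (-4)·-0.1000 - (-2)·-2.4000) / (8) = -1.2750
  x_2 = (6 - (-4)·-1.8750 - (-3)·-2.4000) / (10) = -0.8700
  x_3 = (-12 - (-2)·-1.8750 - (1)·-0.1000) / (5) = -3.1300
Iteration 3:
  x_1 = (-5 - (-4)·-0.8700 - (-2)·-3.1300) / (8) = -1.8425
  x_2 = (6 - (-4)·-1.2750 - (-3)·-3.1300) / (10) = -0.8490
  x_3 = (-12 - (-2)·-1.2750 - (1)·-0.8700) / (5) = -2.7360
Change: (-0.5675, 0.0210, 0.3940) → max |·| = 0.5675

0.5675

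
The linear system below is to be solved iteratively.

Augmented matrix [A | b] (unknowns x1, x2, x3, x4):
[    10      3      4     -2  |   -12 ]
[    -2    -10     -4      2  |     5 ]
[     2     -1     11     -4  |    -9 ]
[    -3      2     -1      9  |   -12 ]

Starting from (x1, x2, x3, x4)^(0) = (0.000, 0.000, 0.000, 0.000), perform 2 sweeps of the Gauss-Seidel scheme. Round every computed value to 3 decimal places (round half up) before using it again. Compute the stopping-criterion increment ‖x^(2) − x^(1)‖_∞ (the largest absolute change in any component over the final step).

Iteration 1:
  x1 = (-12 - (3)·0.000 - (4)·0.000 - (-2)·0.000) / (10) = -1.200
  x2 = (5 - (-2)·-1.200 - (-4)·0.000 - (2)·0.000) / (-10) = -0.260
  x3 = (-9 - (2)·-1.200 - (-1)·-0.260 - (-4)·0.000) / (11) = -0.624
  x4 = (-12 - (-3)·-1.200 - (2)·-0.260 - (-1)·-0.624) / (9) = -1.745
Iteration 2:
  x1 = (-12 - (3)·-0.260 - (4)·-0.624 - (-2)·-1.745) / (10) = -1.221
  x2 = (5 - (-2)·-1.221 - (-4)·-0.624 - (2)·-1.745) / (-10) = -0.355
  x3 = (-9 - (2)·-1.221 - (-1)·-0.355 - (-4)·-1.745) / (11) = -1.263
  x4 = (-12 - (-3)·-1.221 - (2)·-0.355 - (-1)·-1.263) / (9) = -1.802
Change: (-0.021, -0.095, -0.639, -0.057) → max |·| = 0.639

0.639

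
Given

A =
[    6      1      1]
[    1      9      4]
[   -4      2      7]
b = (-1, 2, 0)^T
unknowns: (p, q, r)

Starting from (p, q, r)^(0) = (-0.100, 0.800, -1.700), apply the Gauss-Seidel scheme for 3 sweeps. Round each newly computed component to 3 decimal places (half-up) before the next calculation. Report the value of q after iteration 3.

0.363

Iteration 1:
  p = (-1 - (1)·0.800 - (1)·-1.700) / (6) = -0.017
  q = (2 - (1)·-0.017 - (4)·-1.700) / (9) = 0.980
  r = (0 - (-4)·-0.017 - (2)·0.980) / (7) = -0.290
Iteration 2:
  p = (-1 - (1)·0.980 - (1)·-0.290) / (6) = -0.282
  q = (2 - (1)·-0.282 - (4)·-0.290) / (9) = 0.382
  r = (0 - (-4)·-0.282 - (2)·0.382) / (7) = -0.270
Iteration 3:
  p = (-1 - (1)·0.382 - (1)·-0.270) / (6) = -0.185
  q = (2 - (1)·-0.185 - (4)·-0.270) / (9) = 0.363
  r = (0 - (-4)·-0.185 - (2)·0.363) / (7) = -0.209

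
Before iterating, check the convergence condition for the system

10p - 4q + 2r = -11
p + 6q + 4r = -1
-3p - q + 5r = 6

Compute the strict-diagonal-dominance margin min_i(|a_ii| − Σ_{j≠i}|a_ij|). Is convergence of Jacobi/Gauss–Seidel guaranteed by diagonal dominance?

row 1: |10| − (4+2) = 4
row 2: |6| − (1+4) = 1
row 3: |5| − (3+1) = 1
minimum over rows = 1 → strictly diagonally dominant (convergence guaranteed)

1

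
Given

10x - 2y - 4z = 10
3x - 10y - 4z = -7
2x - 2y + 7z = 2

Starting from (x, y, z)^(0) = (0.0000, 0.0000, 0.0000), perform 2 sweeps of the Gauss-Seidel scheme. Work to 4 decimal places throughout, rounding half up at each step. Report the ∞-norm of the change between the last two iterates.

Iteration 1:
  x = (10 - (-2)·0.0000 - (-4)·0.0000) / (10) = 1.0000
  y = (-7 - (3)·1.0000 - (-4)·0.0000) / (-10) = 1.0000
  z = (2 - (2)·1.0000 - (-2)·1.0000) / (7) = 0.2857
Iteration 2:
  x = (10 - (-2)·1.0000 - (-4)·0.2857) / (10) = 1.3143
  y = (-7 - (3)·1.3143 - (-4)·0.2857) / (-10) = 0.9800
  z = (2 - (2)·1.3143 - (-2)·0.9800) / (7) = 0.1902
Change: (0.3143, -0.0200, -0.0955) → max |·| = 0.3143

0.3143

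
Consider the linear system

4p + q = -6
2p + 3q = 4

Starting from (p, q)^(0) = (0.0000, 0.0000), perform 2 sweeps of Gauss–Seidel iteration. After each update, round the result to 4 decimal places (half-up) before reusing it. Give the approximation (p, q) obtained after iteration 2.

(-2.0833, 2.7222)

Iteration 1:
  p = (-6 - (1)·0.0000) / (4) = -1.5000
  q = (4 - (2)·-1.5000) / (3) = 2.3333
Iteration 2:
  p = (-6 - (1)·2.3333) / (4) = -2.0833
  q = (4 - (2)·-2.0833) / (3) = 2.7222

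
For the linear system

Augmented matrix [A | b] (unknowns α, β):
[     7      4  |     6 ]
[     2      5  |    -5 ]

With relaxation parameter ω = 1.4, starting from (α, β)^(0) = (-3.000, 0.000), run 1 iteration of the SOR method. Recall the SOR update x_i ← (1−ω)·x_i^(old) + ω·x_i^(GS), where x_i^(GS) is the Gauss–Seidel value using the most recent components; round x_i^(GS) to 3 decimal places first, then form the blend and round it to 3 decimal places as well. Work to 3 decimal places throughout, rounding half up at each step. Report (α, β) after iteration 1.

(2.400, -2.744)

Iteration 1:
  α: GS value = (6 - (4)·0.000) / (7) = 0.857;  α ← (1−ω)·-3.000 + ω·0.857 = 2.400
  β: GS value = (-5 - (2)·2.400) / (5) = -1.960;  β ← (1−ω)·0.000 + ω·-1.960 = -2.744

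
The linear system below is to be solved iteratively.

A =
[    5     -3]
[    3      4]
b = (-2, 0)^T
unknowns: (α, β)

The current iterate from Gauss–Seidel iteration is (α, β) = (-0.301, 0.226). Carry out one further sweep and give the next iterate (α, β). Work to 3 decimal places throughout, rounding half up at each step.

(-0.264, 0.198)

One sweep:
  α = (-2 - (-3)·0.226) / (5) = -0.264
  β = (0 - (3)·-0.264) / (4) = 0.198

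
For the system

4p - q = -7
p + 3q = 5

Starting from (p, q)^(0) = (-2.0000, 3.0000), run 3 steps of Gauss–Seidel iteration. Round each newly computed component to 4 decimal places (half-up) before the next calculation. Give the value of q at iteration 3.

2.0764

Iteration 1:
  p = (-7 - (-1)·3.0000) / (4) = -1.0000
  q = (5 - (1)·-1.0000) / (3) = 2.0000
Iteration 2:
  p = (-7 - (-1)·2.0000) / (4) = -1.2500
  q = (5 - (1)·-1.2500) / (3) = 2.0833
Iteration 3:
  p = (-7 - (-1)·2.0833) / (4) = -1.2292
  q = (5 - (1)·-1.2292) / (3) = 2.0764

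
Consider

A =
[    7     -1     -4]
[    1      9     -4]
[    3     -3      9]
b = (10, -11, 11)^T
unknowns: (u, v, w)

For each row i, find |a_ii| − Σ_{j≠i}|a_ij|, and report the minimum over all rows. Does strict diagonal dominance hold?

2

row 1: |7| − (1+4) = 2
row 2: |9| − (1+4) = 4
row 3: |9| − (3+3) = 3
minimum over rows = 2 → strictly diagonally dominant (convergence guaranteed)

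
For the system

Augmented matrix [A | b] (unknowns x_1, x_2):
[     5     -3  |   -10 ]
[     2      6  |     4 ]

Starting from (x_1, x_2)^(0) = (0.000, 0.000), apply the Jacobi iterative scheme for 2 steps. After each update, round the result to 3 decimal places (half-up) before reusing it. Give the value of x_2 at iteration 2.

Iteration 1:
  x_1 = (-10 - (-3)·0.000) / (5) = -2.000
  x_2 = (4 - (2)·0.000) / (6) = 0.667
Iteration 2:
  x_1 = (-10 - (-3)·0.667) / (5) = -1.600
  x_2 = (4 - (2)·-2.000) / (6) = 1.333

1.333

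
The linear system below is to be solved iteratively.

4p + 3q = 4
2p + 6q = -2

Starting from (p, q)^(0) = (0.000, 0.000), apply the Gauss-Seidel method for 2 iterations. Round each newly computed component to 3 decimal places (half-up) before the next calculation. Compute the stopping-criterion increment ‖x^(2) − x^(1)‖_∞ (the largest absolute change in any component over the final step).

0.500

Iteration 1:
  p = (4 - (3)·0.000) / (4) = 1.000
  q = (-2 - (2)·1.000) / (6) = -0.667
Iteration 2:
  p = (4 - (3)·-0.667) / (4) = 1.500
  q = (-2 - (2)·1.500) / (6) = -0.833
Change: (0.500, -0.166) → max |·| = 0.500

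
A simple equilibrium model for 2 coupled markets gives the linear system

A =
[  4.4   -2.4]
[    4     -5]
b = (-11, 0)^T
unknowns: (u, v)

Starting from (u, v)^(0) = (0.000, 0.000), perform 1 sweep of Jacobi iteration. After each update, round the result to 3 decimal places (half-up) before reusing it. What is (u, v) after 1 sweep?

(-2.500, 0.000)

Iteration 1:
  u = (-11 - (-2.4)·0.000) / (4.4) = -2.500
  v = (0 - (4)·0.000) / (-5) = 0.000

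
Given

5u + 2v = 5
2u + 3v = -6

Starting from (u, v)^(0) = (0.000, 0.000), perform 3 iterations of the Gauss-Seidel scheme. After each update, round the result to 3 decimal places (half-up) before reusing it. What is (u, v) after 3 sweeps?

Iteration 1:
  u = (5 - (2)·0.000) / (5) = 1.000
  v = (-6 - (2)·1.000) / (3) = -2.667
Iteration 2:
  u = (5 - (2)·-2.667) / (5) = 2.067
  v = (-6 - (2)·2.067) / (3) = -3.378
Iteration 3:
  u = (5 - (2)·-3.378) / (5) = 2.351
  v = (-6 - (2)·2.351) / (3) = -3.567

(2.351, -3.567)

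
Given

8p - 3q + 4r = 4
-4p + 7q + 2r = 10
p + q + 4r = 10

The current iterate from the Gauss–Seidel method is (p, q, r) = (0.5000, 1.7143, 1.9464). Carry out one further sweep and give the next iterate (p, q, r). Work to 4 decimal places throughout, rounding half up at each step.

One sweep:
  p = (4 - (-3)·1.7143 - (4)·1.9464) / (8) = 0.1697
  q = (10 - (-4)·0.1697 - (2)·1.9464) / (7) = 0.9694
  r = (10 - (1)·0.1697 - (1)·0.9694) / (4) = 2.2152

(0.1697, 0.9694, 2.2152)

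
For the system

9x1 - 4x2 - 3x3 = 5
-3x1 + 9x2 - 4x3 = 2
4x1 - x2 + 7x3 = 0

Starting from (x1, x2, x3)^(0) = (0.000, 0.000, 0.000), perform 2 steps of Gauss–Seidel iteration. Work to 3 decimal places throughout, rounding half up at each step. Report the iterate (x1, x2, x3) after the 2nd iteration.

Iteration 1:
  x1 = (5 - (-4)·0.000 - (-3)·0.000) / (9) = 0.556
  x2 = (2 - (-3)·0.556 - (-4)·0.000) / (9) = 0.408
  x3 = (0 - (4)·0.556 - (-1)·0.408) / (7) = -0.259
Iteration 2:
  x1 = (5 - (-4)·0.408 - (-3)·-0.259) / (9) = 0.651
  x2 = (2 - (-3)·0.651 - (-4)·-0.259) / (9) = 0.324
  x3 = (0 - (4)·0.651 - (-1)·0.324) / (7) = -0.326

(0.651, 0.324, -0.326)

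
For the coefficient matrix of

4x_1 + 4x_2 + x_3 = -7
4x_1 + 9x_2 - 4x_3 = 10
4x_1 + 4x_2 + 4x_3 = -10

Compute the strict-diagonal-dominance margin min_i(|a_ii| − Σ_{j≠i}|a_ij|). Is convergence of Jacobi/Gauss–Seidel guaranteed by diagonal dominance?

row 1: |4| − (4+1) = -1
row 2: |9| − (4+4) = 1
row 3: |4| − (4+4) = -4
minimum over rows = -4 → not strictly diagonally dominant

-4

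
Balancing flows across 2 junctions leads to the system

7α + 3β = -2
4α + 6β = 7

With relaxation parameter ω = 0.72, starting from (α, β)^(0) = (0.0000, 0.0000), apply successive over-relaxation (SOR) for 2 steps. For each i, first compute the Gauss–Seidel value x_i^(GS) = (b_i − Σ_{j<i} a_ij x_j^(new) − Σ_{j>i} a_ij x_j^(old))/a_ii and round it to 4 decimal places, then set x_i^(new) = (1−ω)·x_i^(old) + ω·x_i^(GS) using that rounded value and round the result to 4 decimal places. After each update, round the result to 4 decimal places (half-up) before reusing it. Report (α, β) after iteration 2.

(-0.5530, 1.3683)

Iteration 1:
  α: GS value = (-2 - (3)·0.0000) / (7) = -0.2857;  α ← (1−ω)·0.0000 + ω·-0.2857 = -0.2057
  β: GS value = (7 - (4)·-0.2057) / (6) = 1.3038;  β ← (1−ω)·0.0000 + ω·1.3038 = 0.9387
Iteration 2:
  α: GS value = (-2 - (3)·0.9387) / (7) = -0.6880;  α ← (1−ω)·-0.2057 + ω·-0.6880 = -0.5530
  β: GS value = (7 - (4)·-0.5530) / (6) = 1.5353;  β ← (1−ω)·0.9387 + ω·1.5353 = 1.3683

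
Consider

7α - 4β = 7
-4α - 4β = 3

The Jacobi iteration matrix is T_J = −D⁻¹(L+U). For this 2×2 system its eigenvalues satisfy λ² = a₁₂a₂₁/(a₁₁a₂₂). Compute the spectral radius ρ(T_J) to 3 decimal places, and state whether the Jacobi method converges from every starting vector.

0.756

a₁₂a₂₁/(a₁₁a₂₂) = (-4)·(-4) / ((7)·(-4)) = -0.571429
ρ = √|-0.571429| = √0.571429 = 0.756
ρ < 1, so Jacobi converges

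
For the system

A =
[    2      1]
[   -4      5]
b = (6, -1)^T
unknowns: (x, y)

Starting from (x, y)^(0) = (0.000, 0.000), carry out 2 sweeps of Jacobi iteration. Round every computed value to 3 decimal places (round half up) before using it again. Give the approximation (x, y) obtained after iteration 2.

(3.100, 2.200)

Iteration 1:
  x = (6 - (1)·0.000) / (2) = 3.000
  y = (-1 - (-4)·0.000) / (5) = -0.200
Iteration 2:
  x = (6 - (1)·-0.200) / (2) = 3.100
  y = (-1 - (-4)·3.000) / (5) = 2.200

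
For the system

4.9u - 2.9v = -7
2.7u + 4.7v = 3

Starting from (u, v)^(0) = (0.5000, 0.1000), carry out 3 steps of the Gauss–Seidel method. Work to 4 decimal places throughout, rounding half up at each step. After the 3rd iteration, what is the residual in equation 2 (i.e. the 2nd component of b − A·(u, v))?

0.0001

Iteration 1:
  u = (-7 - (-2.9)·0.1000) / (4.9) = -1.3694
  v = (3 - (2.7)·-1.3694) / (4.7) = 1.4250
Iteration 2:
  u = (-7 - (-2.9)·1.4250) / (4.9) = -0.5852
  v = (3 - (2.7)·-0.5852) / (4.7) = 0.9745
Iteration 3:
  u = (-7 - (-2.9)·0.9745) / (4.9) = -0.8518
  v = (3 - (2.7)·-0.8518) / (4.7) = 1.1276
Residual b − A·x = (0.4439, 0.0001)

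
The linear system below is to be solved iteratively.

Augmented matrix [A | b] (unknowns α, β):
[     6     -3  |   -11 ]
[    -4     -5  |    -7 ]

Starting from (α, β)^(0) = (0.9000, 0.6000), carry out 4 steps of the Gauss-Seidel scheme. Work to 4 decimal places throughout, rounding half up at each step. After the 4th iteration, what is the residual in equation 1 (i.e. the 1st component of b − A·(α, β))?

Iteration 1:
  α = (-11 - (-3)·0.6000) / (6) = -1.5333
  β = (-7 - (-4)·-1.5333) / (-5) = 2.6266
Iteration 2:
  α = (-11 - (-3)·2.6266) / (6) = -0.5200
  β = (-7 - (-4)·-0.5200) / (-5) = 1.8160
Iteration 3:
  α = (-11 - (-3)·1.8160) / (6) = -0.9253
  β = (-7 - (-4)·-0.9253) / (-5) = 2.1402
Iteration 4:
  α = (-11 - (-3)·2.1402) / (6) = -0.7632
  β = (-7 - (-4)·-0.7632) / (-5) = 2.0106
Residual b − A·x = (-0.3890, 0.0002)

-0.3890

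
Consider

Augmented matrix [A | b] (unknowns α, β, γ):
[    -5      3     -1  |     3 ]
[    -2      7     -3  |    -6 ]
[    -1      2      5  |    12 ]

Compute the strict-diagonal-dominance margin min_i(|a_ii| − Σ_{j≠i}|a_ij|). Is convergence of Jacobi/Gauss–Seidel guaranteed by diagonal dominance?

1

row 1: |-5| − (3+1) = 1
row 2: |7| − (2+3) = 2
row 3: |5| − (1+2) = 2
minimum over rows = 1 → strictly diagonally dominant (convergence guaranteed)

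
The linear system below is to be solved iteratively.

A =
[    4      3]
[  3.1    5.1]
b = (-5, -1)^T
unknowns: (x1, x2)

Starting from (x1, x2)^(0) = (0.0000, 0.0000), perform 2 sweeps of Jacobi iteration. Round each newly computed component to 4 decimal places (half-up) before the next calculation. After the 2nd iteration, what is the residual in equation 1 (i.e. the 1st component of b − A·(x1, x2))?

-2.2795

Iteration 1:
  x1 = (-5 - (3)·0.0000) / (4) = -1.2500
  x2 = (-1 - (3.1)·0.0000) / (5.1) = -0.1961
Iteration 2:
  x1 = (-5 - (3)·-0.1961) / (4) = -1.1029
  x2 = (-1 - (3.1)·-1.2500) / (5.1) = 0.5637
Residual b − A·x = (-2.2795, -0.4559)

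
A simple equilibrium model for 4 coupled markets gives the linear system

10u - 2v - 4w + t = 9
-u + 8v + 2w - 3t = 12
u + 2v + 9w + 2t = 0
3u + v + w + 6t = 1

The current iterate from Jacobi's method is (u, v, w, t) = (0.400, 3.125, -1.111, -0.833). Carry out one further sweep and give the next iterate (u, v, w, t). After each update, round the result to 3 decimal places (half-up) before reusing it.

(1.164, 1.515, -0.554, -0.369)

One sweep:
  u = (9 - (-2)·3.125 - (-4)·-1.111 - (1)·-0.833) / (10) = 1.164
  v = (12 - (-1)·0.400 - (2)·-1.111 - (-3)·-0.833) / (8) = 1.515
  w = (0 - (1)·0.400 - (2)·3.125 - (2)·-0.833) / (9) = -0.554
  t = (1 - (3)·0.400 - (1)·3.125 - (1)·-1.111) / (6) = -0.369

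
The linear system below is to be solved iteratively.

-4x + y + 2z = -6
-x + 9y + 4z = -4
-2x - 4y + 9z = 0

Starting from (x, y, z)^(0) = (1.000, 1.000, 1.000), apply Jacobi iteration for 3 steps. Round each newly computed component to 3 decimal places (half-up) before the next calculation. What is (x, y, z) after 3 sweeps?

(1.454, -0.331, 0.146)

Iteration 1:
  x = (-6 - (1)·1.000 - (2)·1.000) / (-4) = 2.250
  y = (-4 - (-1)·1.000 - (4)·1.000) / (9) = -0.778
  z = (0 - (-2)·1.000 - (-4)·1.000) / (9) = 0.667
Iteration 2:
  x = (-6 - (1)·-0.778 - (2)·0.667) / (-4) = 1.639
  y = (-4 - (-1)·2.250 - (4)·0.667) / (9) = -0.491
  z = (0 - (-2)·2.250 - (-4)·-0.778) / (9) = 0.154
Iteration 3:
  x = (-6 - (1)·-0.491 - (2)·0.154) / (-4) = 1.454
  y = (-4 - (-1)·1.639 - (4)·0.154) / (9) = -0.331
  z = (0 - (-2)·1.639 - (-4)·-0.491) / (9) = 0.146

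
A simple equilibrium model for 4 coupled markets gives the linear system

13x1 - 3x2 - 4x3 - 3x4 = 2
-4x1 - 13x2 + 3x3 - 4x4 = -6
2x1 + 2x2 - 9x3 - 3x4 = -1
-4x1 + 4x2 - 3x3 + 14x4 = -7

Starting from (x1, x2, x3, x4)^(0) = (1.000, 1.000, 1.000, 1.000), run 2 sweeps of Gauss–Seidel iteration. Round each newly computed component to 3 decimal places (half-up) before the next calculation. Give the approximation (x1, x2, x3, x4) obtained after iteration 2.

(0.118, 0.508, 0.338, -0.539)

Iteration 1:
  x1 = (2 - (-3)·1.000 - (-4)·1.000 - (-3)·1.000) / (13) = 0.923
  x2 = (-6 - (-4)·0.923 - (3)·1.000 - (-4)·1.000) / (-13) = 0.101
  x3 = (-1 - (2)·0.923 - (2)·0.101 - (-3)·1.000) / (-9) = 0.005
  x4 = (-7 - (-4)·0.923 - (4)·0.101 - (-3)·0.005) / (14) = -0.264
Iteration 2:
  x1 = (2 - (-3)·0.101 - (-4)·0.005 - (-3)·-0.264) / (13) = 0.118
  x2 = (-6 - (-4)·0.118 - (3)·0.005 - (-4)·-0.264) / (-13) = 0.508
  x3 = (-1 - (2)·0.118 - (2)·0.508 - (-3)·-0.264) / (-9) = 0.338
  x4 = (-7 - (-4)·0.118 - (4)·0.508 - (-3)·0.338) / (14) = -0.539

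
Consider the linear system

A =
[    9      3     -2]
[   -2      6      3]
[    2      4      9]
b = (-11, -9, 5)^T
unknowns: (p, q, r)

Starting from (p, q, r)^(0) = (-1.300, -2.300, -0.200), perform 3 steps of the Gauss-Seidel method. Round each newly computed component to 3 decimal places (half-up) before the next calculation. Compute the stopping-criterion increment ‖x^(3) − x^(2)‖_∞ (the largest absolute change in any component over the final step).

Iteration 1:
  p = (-11 - (3)·-2.300 - (-2)·-0.200) / (9) = -0.500
  q = (-9 - (-2)·-0.500 - (3)·-0.200) / (6) = -1.567
  r = (5 - (2)·-0.500 - (4)·-1.567) / (9) = 1.363
Iteration 2:
  p = (-11 - (3)·-1.567 - (-2)·1.363) / (9) = -0.397
  q = (-9 - (-2)·-0.397 - (3)·1.363) / (6) = -2.314
  r = (5 - (2)·-0.397 - (4)·-2.314) / (9) = 1.672
Iteration 3:
  p = (-11 - (3)·-2.314 - (-2)·1.672) / (9) = -0.079
  q = (-9 - (-2)·-0.079 - (3)·1.672) / (6) = -2.362
  r = (5 - (2)·-0.079 - (4)·-2.362) / (9) = 1.623
Change: (0.318, -0.048, -0.049) → max |·| = 0.318

0.318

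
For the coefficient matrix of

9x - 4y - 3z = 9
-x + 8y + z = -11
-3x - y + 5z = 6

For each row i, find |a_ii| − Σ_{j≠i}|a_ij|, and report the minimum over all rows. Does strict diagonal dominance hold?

row 1: |9| − (4+3) = 2
row 2: |8| − (1+1) = 6
row 3: |5| − (3+1) = 1
minimum over rows = 1 → strictly diagonally dominant (convergence guaranteed)

1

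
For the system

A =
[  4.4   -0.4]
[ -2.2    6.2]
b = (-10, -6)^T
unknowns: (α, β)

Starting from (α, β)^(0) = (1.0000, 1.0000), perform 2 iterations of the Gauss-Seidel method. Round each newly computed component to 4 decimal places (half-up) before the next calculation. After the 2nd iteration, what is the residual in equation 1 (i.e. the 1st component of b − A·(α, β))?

-0.0353

Iteration 1:
  α = (-10 - (-0.4)·1.0000) / (4.4) = -2.1818
  β = (-6 - (-2.2)·-2.1818) / (6.2) = -1.7419
Iteration 2:
  α = (-10 - (-0.4)·-1.7419) / (4.4) = -2.4311
  β = (-6 - (-2.2)·-2.4311) / (6.2) = -1.8304
Residual b − A·x = (-0.0353, 0.0001)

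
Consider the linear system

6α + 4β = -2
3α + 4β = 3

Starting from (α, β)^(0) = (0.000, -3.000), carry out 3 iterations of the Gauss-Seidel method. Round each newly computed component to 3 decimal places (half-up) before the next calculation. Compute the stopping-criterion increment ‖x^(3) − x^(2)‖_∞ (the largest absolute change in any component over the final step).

0.833

Iteration 1:
  α = (-2 - (4)·-3.000) / (6) = 1.667
  β = (3 - (3)·1.667) / (4) = -0.500
Iteration 2:
  α = (-2 - (4)·-0.500) / (6) = 0.000
  β = (3 - (3)·0.000) / (4) = 0.750
Iteration 3:
  α = (-2 - (4)·0.750) / (6) = -0.833
  β = (3 - (3)·-0.833) / (4) = 1.375
Change: (-0.833, 0.625) → max |·| = 0.833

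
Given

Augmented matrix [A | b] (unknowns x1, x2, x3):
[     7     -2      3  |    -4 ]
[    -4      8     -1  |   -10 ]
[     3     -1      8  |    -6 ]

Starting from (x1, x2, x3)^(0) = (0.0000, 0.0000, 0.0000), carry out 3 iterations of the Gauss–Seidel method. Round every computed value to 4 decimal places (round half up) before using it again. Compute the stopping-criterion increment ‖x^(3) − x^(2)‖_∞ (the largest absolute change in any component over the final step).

0.0563

Iteration 1:
  x1 = (-4 - (-2)·0.0000 - (3)·0.0000) / (7) = -0.5714
  x2 = (-10 - (-4)·-0.5714 - (-1)·0.0000) / (8) = -1.5357
  x3 = (-6 - (3)·-0.5714 - (-1)·-1.5357) / (8) = -0.7277
Iteration 2:
  x1 = (-4 - (-2)·-1.5357 - (3)·-0.7277) / (7) = -0.6983
  x2 = (-10 - (-4)·-0.6983 - (-1)·-0.7277) / (8) = -1.6901
  x3 = (-6 - (3)·-0.6983 - (-1)·-1.6901) / (8) = -0.6994
Iteration 3:
  x1 = (-4 - (-2)·-1.6901 - (3)·-0.6994) / (7) = -0.7546
  x2 = (-10 - (-4)·-0.7546 - (-1)·-0.6994) / (8) = -1.7147
  x3 = (-6 - (3)·-0.7546 - (-1)·-1.7147) / (8) = -0.6814
Change: (-0.0563, -0.0246, 0.0180) → max |·| = 0.0563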